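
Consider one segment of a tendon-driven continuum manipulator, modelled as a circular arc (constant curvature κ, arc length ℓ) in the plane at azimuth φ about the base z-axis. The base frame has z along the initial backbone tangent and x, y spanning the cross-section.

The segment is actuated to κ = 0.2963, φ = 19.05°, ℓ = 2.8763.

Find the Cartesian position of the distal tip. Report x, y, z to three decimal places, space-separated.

1.090 0.376 2.541

θ = κ·ℓ = 0.2963 × 2.8763 = 0.85225 rad
ρ = (1 − cos θ)/κ = (1 − 0.65829)/0.2963 = 1.15325
z = sin θ / κ = 0.75276/0.2963 = 2.54054
x = ρ cos φ = 1.15325 × cos(19.05°) = 1.09009
y = ρ sin φ = 1.15325 × sin(19.05°) = 0.37641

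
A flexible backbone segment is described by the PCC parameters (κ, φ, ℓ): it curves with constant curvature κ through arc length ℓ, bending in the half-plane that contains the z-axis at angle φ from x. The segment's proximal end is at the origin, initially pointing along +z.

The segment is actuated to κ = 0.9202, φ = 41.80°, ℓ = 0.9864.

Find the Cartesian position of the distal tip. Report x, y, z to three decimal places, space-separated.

θ = κ·ℓ = 0.9202 × 0.9864 = 0.90769 rad
ρ = (1 − cos θ)/κ = (1 − 0.61557)/0.9202 = 0.41777
z = sin θ / κ = 0.78808/0.9202 = 0.85642
x = ρ cos φ = 0.41777 × cos(41.80°) = 0.31143
y = ρ sin φ = 0.41777 × sin(41.80°) = 0.27845

0.311 0.278 0.856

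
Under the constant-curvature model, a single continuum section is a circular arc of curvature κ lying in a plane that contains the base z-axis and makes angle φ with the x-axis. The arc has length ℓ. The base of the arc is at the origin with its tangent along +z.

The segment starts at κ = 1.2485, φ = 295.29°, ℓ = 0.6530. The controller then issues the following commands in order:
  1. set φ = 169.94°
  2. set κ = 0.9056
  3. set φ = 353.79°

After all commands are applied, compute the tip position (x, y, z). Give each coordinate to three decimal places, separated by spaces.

initial: κ=1.2485, φ=295.29°, ℓ=0.6530
cmd 1: set φ=169.94° → (κ,φ,ℓ)=(1.2485,169.94°,0.6530) → tip=(-0.2479,0.0440,0.5830)
cmd 2: set κ=0.9056 → (κ,φ,ℓ)=(0.9056,169.94°,0.6530) → tip=(-0.1846,0.0328,0.6156)
cmd 3: set φ=353.79° → (κ,φ,ℓ)=(0.9056,353.79°,0.6530) → tip=(0.1864,-0.0203,0.6156)

0.186 -0.020 0.616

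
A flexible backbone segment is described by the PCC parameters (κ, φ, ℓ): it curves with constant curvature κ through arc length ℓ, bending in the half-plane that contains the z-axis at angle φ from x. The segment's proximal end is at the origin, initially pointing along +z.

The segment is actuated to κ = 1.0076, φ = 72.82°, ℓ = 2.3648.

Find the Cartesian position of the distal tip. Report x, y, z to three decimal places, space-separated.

θ = κ·ℓ = 1.0076 × 2.3648 = 2.38277 rad
ρ = (1 − cos θ)/κ = (1 − -0.72565)/1.0076 = 1.71263
z = sin θ / κ = 0.68807/1.0076 = 0.68288
x = ρ cos φ = 1.71263 × cos(72.82°) = 0.50587
y = ρ sin φ = 1.71263 × sin(72.82°) = 1.63622

0.506 1.636 0.683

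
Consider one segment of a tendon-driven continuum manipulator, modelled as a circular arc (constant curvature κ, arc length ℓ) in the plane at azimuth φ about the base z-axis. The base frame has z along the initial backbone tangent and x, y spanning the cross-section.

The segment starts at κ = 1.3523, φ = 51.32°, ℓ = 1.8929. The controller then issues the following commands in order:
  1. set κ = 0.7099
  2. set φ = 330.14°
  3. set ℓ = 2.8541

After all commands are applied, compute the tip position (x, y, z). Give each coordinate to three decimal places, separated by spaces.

1.759 -1.010 1.265

initial: κ=1.3523, φ=51.32°, ℓ=1.8929
cmd 1: set κ=0.7099 → (κ,φ,ℓ)=(0.7099,51.32°,1.8929) → tip=(0.6822,0.8521,1.3725)
cmd 2: set φ=330.14° → (κ,φ,ℓ)=(0.7099,330.14°,1.8929) → tip=(0.9467,-0.5435,1.3725)
cmd 3: set ℓ=2.8541 → (κ,φ,ℓ)=(0.7099,330.14°,2.8541) → tip=(1.7589,-1.0098,1.2651)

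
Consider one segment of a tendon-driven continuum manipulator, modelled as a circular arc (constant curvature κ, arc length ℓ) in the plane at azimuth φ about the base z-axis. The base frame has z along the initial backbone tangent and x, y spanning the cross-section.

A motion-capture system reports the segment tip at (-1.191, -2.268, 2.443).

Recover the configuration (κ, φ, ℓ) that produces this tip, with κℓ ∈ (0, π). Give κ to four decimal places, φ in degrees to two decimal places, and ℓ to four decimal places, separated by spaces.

ρ = √(x²+y²) = √(-1.191² + -2.268²) = 2.56170
φ = atan2(y, x) mod 360° = atan2(-2.268, -1.191) = 242.2946°
|p|² = ρ² + z² = 2.56170² + 2.443² = 12.53055
κ = 2ρ / |p|² = 2×2.56170 / 12.53055 = 0.40887
θ = 2·atan2(ρ, z) = 2·atan2(2.56170, 2.443) = 1.61822 rad
ℓ = θ/κ = 1.61822/0.40887 = 3.95777

0.4089 242.29 3.9578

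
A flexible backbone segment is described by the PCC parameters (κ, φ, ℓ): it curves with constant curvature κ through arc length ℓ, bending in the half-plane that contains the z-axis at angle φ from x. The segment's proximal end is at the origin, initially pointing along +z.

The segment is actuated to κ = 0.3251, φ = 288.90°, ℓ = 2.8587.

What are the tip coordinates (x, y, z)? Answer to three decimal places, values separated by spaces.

0.400 -1.169 2.465

θ = κ·ℓ = 0.3251 × 2.8587 = 0.92936 rad
ρ = (1 − cos θ)/κ = (1 − 0.59834)/0.3251 = 1.23548
z = sin θ / κ = 0.80124/0.3251 = 2.46459
x = ρ cos φ = 1.23548 × cos(288.90°) = 0.40019
y = ρ sin φ = 1.23548 × sin(288.90°) = -1.16887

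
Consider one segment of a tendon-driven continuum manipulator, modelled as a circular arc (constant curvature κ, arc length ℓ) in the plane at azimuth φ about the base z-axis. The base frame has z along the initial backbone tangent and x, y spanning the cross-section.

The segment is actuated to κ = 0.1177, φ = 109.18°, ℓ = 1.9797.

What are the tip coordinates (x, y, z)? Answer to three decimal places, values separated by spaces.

θ = κ·ℓ = 0.1177 × 1.9797 = 0.23301 rad
ρ = (1 − cos θ)/κ = (1 − 0.97298)/0.1177 = 0.22960
z = sin θ / κ = 0.23091/0.1177 = 1.96183
x = ρ cos φ = 0.22960 × cos(109.18°) = -0.07543
y = ρ sin φ = 0.22960 × sin(109.18°) = 0.21686

-0.075 0.217 1.962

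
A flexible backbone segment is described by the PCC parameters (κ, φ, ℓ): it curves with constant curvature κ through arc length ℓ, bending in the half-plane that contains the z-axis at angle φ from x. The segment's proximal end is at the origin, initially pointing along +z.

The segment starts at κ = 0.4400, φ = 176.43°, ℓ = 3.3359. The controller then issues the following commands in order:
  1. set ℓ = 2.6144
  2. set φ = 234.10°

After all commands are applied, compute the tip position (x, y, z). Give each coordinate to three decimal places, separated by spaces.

-0.789 -1.090 2.075

initial: κ=0.4400, φ=176.43°, ℓ=3.3359
cmd 1: set ℓ=2.6144 → (κ,φ,ℓ)=(0.4400,176.43°,2.6144) → tip=(-1.3424,0.0838,2.0748)
cmd 2: set φ=234.10° → (κ,φ,ℓ)=(0.4400,234.10°,2.6144) → tip=(-0.7887,-1.0895,2.0748)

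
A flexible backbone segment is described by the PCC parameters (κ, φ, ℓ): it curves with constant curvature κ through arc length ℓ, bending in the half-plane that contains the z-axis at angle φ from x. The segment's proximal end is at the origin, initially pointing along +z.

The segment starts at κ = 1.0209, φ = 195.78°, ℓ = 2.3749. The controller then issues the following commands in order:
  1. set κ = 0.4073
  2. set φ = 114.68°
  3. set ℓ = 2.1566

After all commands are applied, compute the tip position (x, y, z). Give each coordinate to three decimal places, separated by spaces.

initial: κ=1.0209, φ=195.78°, ℓ=2.3749
cmd 1: set κ=0.4073 → (κ,φ,ℓ)=(0.4073,195.78°,2.3749) → tip=(-1.0218,-0.2888,2.0215)
cmd 2: set φ=114.68° → (κ,φ,ℓ)=(0.4073,114.68°,2.3749) → tip=(-0.4434,0.9648,2.0215)
cmd 3: set ℓ=2.1566 → (κ,φ,ℓ)=(0.4073,114.68°,2.1566) → tip=(-0.3707,0.8067,1.8898)

-0.371 0.807 1.890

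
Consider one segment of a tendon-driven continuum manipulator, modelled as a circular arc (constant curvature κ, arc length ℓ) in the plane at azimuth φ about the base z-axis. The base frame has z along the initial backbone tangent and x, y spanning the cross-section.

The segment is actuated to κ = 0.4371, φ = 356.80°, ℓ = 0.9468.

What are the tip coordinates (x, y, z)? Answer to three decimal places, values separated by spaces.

θ = κ·ℓ = 0.4371 × 0.9468 = 0.41385 rad
ρ = (1 − cos θ)/κ = (1 − 0.91558)/0.4371 = 0.19313
z = sin θ / κ = 0.40213/0.4371 = 0.92000
x = ρ cos φ = 0.19313 × cos(356.80°) = 0.19283
y = ρ sin φ = 0.19313 × sin(356.80°) = -0.01078

0.193 -0.011 0.920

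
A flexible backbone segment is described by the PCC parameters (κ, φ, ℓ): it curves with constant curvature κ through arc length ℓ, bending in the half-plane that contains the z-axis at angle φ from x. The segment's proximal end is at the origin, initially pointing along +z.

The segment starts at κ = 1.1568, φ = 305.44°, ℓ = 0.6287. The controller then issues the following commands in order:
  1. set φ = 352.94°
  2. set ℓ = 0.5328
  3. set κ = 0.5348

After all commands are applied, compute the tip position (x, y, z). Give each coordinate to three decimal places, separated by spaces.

initial: κ=1.1568, φ=305.44°, ℓ=0.6287
cmd 1: set φ=352.94° → (κ,φ,ℓ)=(1.1568,352.94°,0.6287) → tip=(0.2171,-0.0269,0.5747)
cmd 2: set ℓ=0.5328 → (κ,φ,ℓ)=(1.1568,352.94°,0.5328) → tip=(0.1579,-0.0196,0.4997)
cmd 3: set κ=0.5348 → (κ,φ,ℓ)=(0.5348,352.94°,0.5328) → tip=(0.0748,-0.0093,0.5256)

0.075 -0.009 0.526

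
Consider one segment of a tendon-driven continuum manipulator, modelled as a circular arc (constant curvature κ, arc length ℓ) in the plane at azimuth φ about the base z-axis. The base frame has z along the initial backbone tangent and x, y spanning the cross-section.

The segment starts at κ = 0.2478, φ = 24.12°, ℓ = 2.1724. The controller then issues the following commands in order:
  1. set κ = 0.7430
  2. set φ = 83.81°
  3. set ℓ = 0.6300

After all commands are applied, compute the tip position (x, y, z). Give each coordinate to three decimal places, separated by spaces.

0.016 0.144 0.607

initial: κ=0.2478, φ=24.12°, ℓ=2.1724
cmd 1: set κ=0.7430 → (κ,φ,ℓ)=(0.7430,24.12°,2.1724) → tip=(1.2816,0.5738,1.3446)
cmd 2: set φ=83.81° → (κ,φ,ℓ)=(0.7430,83.81°,2.1724) → tip=(0.1514,1.3960,1.3446)
cmd 3: set ℓ=0.6300 → (κ,φ,ℓ)=(0.7430,83.81°,0.6300) → tip=(0.0156,0.1439,0.6072)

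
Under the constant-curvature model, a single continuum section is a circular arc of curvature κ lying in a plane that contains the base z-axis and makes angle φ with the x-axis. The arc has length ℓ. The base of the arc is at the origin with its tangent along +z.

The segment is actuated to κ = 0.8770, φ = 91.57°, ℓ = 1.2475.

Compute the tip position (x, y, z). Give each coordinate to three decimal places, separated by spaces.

θ = κ·ℓ = 0.8770 × 1.2475 = 1.09406 rad
ρ = (1 − cos θ)/κ = (1 − 0.45888)/0.8770 = 0.61701
z = sin θ / κ = 0.88850/0.8770 = 1.01311
x = ρ cos φ = 0.61701 × cos(91.57°) = -0.01690
y = ρ sin φ = 0.61701 × sin(91.57°) = 0.61678

-0.017 0.617 1.013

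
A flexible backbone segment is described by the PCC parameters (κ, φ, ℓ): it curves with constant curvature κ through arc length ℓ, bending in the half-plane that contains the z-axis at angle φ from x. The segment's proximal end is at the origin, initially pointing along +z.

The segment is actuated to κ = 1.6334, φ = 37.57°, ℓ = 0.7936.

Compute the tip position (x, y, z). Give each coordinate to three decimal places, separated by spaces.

0.354 0.272 0.589

θ = κ·ℓ = 1.6334 × 0.7936 = 1.29627 rad
ρ = (1 − cos θ)/κ = (1 − 0.27109)/1.6334 = 0.44625
z = sin θ / κ = 0.96255/1.6334 = 0.58929
x = ρ cos φ = 0.44625 × cos(37.57°) = 0.35370
y = ρ sin φ = 0.44625 × sin(37.57°) = 0.27209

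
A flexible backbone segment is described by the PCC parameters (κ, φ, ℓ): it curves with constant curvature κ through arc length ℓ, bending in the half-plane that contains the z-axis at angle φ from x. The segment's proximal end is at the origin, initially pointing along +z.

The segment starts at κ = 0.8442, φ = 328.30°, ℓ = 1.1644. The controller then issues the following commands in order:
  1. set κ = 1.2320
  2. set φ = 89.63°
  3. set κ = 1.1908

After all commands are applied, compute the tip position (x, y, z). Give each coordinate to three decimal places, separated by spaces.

initial: κ=0.8442, φ=328.30°, ℓ=1.1644
cmd 1: set κ=1.2320 → (κ,φ,ℓ)=(1.2320,328.30°,1.1644) → tip=(0.5968,-0.3686,0.8042)
cmd 2: set φ=89.63° → (κ,φ,ℓ)=(1.2320,89.63°,1.1644) → tip=(0.0045,0.7014,0.8042)
cmd 3: set κ=1.1908 → (κ,φ,ℓ)=(1.1908,89.63°,1.1644) → tip=(0.0044,0.6859,0.8256)

0.004 0.686 0.826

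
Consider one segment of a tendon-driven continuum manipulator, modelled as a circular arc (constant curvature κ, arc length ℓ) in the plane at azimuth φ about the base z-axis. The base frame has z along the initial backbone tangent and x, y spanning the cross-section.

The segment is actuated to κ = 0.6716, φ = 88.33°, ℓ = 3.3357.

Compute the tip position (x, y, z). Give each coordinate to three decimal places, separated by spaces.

θ = κ·ℓ = 0.6716 × 3.3357 = 2.24026 rad
ρ = (1 − cos θ)/κ = (1 − -0.62056)/0.6716 = 2.41299
z = sin θ / κ = 0.78416/0.6716 = 1.16760
x = ρ cos φ = 2.41299 × cos(88.33°) = 0.07032
y = ρ sin φ = 2.41299 × sin(88.33°) = 2.41196

0.070 2.412 1.168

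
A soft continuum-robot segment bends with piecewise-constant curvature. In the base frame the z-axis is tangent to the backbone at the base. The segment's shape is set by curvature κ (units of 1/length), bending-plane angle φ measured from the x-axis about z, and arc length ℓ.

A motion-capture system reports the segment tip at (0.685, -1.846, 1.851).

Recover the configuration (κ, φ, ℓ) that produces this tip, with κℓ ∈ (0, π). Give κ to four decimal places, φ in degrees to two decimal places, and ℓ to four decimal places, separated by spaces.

ρ = √(x²+y²) = √(0.685² + -1.846²) = 1.96899
φ = atan2(y, x) mod 360° = atan2(-1.846, 0.685) = 290.3585°
|p|² = ρ² + z² = 1.96899² + 1.851² = 7.30314
κ = 2ρ / |p|² = 2×1.96899 / 7.30314 = 0.53922
θ = 2·atan2(ρ, z) = 2·atan2(1.96899, 1.851) = 1.63255 rad
ℓ = θ/κ = 1.63255/0.53922 = 3.02763

0.5392 290.36 3.0276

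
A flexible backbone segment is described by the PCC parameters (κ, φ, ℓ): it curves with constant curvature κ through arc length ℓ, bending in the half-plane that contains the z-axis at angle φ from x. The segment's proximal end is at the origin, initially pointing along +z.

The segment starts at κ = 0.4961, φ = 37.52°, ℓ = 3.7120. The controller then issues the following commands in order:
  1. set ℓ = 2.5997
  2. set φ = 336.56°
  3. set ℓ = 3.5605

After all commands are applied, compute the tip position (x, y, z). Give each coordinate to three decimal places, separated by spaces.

2.209 -0.958 1.977

initial: κ=0.4961, φ=37.52°, ℓ=3.7120
cmd 1: set ℓ=2.5997 → (κ,φ,ℓ)=(0.4961,37.52°,2.5997) → tip=(1.1553,0.8871,1.9366)
cmd 2: set φ=336.56° → (κ,φ,ℓ)=(0.4961,336.56°,2.5997) → tip=(1.3364,-0.5794,1.9366)
cmd 3: set ℓ=3.5605 → (κ,φ,ℓ)=(0.4961,336.56°,3.5605) → tip=(2.2088,-0.9576,1.9773)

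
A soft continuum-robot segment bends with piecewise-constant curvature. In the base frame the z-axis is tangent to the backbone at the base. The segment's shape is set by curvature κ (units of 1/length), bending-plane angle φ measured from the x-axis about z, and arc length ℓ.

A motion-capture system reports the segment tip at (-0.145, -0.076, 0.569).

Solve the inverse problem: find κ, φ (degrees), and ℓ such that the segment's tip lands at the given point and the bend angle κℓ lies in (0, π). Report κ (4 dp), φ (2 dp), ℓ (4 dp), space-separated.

0.9340 207.66 0.5999

ρ = √(x²+y²) = √(-0.145² + -0.076²) = 0.16371
φ = atan2(y, x) mod 360° = atan2(-0.076, -0.145) = 207.6607°
|p|² = ρ² + z² = 0.16371² + 0.569² = 0.35056
κ = 2ρ / |p|² = 2×0.16371 / 0.35056 = 0.93399
θ = 2·atan2(ρ, z) = 2·atan2(0.16371, 0.569) = 0.56030 rad
ℓ = θ/κ = 0.56030/0.93399 = 0.59990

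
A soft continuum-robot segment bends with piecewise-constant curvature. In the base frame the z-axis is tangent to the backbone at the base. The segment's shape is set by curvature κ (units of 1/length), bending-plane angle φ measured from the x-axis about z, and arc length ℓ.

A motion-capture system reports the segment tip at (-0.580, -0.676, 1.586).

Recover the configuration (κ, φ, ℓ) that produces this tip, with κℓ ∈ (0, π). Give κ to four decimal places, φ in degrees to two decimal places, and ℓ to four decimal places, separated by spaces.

ρ = √(x²+y²) = √(-0.580² + -0.676²) = 0.89072
φ = atan2(y, x) mod 360° = atan2(-0.676, -0.580) = 229.3708°
|p|² = ρ² + z² = 0.89072² + 1.586² = 3.30877
κ = 2ρ / |p|² = 2×0.89072 / 3.30877 = 0.53840
θ = 2·atan2(ρ, z) = 2·atan2(0.89072, 1.586) = 1.02343 rad
ℓ = θ/κ = 1.02343/0.53840 = 1.90088

0.5384 229.37 1.9009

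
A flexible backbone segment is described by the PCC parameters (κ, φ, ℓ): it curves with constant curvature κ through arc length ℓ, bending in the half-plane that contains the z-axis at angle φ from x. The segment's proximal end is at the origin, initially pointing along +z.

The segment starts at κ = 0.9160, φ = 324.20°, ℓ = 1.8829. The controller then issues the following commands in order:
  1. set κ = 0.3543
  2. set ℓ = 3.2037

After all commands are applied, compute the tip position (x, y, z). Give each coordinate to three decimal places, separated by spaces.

initial: κ=0.9160, φ=324.20°, ℓ=1.8829
cmd 1: set κ=0.3543 → (κ,φ,ℓ)=(0.3543,324.20°,1.8829) → tip=(0.4908,-0.3540,1.7463)
cmd 2: set ℓ=3.2037 → (κ,φ,ℓ)=(0.3543,324.20°,3.2037) → tip=(1.3230,-0.9542,2.5587)

1.323 -0.954 2.559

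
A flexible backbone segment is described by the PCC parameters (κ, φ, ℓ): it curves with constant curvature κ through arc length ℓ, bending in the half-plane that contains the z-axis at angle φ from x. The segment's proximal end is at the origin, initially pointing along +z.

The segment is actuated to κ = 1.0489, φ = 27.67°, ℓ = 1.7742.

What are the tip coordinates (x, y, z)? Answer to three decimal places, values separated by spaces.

1.086 0.569 0.914

θ = κ·ℓ = 1.0489 × 1.7742 = 1.86096 rad
ρ = (1 − cos θ)/κ = (1 − -0.28611)/1.0489 = 1.22615
z = sin θ / κ = 0.95820/1.0489 = 0.91353
x = ρ cos φ = 1.22615 × cos(27.67°) = 1.08592
y = ρ sin φ = 1.22615 × sin(27.67°) = 0.56940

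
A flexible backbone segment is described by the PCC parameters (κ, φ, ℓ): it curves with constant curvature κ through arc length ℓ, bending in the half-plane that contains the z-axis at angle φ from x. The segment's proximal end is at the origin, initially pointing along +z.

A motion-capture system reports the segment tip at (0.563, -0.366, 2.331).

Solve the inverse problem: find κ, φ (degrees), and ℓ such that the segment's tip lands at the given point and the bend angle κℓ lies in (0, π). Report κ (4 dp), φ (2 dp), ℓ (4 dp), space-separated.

0.2282 326.97 2.4579

ρ = √(x²+y²) = √(0.563² + -0.366²) = 0.67151
φ = atan2(y, x) mod 360° = atan2(-0.366, 0.563) = 326.9726°
|p|² = ρ² + z² = 0.67151² + 2.331² = 5.88449
κ = 2ρ / |p|² = 2×0.67151 / 5.88449 = 0.22823
θ = 2·atan2(ρ, z) = 2·atan2(0.67151, 2.331) = 0.56097 rad
ℓ = θ/κ = 0.56097/0.22823 = 2.45790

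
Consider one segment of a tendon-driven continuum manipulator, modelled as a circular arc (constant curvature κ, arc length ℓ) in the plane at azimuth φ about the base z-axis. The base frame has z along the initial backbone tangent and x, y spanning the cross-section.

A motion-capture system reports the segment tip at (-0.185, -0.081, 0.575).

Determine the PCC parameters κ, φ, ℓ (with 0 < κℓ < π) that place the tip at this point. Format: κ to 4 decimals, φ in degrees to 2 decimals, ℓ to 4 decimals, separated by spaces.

1.0875 203.65 0.6212

ρ = √(x²+y²) = √(-0.185² + -0.081²) = 0.20196
φ = atan2(y, x) mod 360° = atan2(-0.081, -0.185) = 203.6456°
|p|² = ρ² + z² = 0.20196² + 0.575² = 0.37141
κ = 2ρ / |p|² = 2×0.20196 / 0.37141 = 1.08750
θ = 2·atan2(ρ, z) = 2·atan2(0.20196, 0.575) = 0.67553 rad
ℓ = θ/κ = 0.67553/1.08750 = 0.62118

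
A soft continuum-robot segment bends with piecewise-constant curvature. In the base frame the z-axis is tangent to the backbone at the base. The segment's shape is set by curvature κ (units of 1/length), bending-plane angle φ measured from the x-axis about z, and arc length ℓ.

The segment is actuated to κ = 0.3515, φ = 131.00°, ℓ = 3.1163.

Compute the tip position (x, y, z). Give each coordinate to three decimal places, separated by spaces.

θ = κ·ℓ = 0.3515 × 3.1163 = 1.09538 rad
ρ = (1 − cos θ)/κ = (1 − 0.45771)/0.3515 = 1.54279
z = sin θ / κ = 0.88910/0.3515 = 2.52945
x = ρ cos φ = 1.54279 × cos(131.00°) = -1.01216
y = ρ sin φ = 1.54279 × sin(131.00°) = 1.16436

-1.012 1.164 2.529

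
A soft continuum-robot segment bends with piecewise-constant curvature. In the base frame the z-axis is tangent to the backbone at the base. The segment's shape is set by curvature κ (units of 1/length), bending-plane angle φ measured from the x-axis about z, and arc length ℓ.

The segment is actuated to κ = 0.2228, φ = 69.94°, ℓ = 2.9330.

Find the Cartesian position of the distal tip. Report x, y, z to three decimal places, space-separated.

θ = κ·ℓ = 0.2228 × 2.9330 = 0.65347 rad
ρ = (1 − cos θ)/κ = (1 − 0.79398)/0.2228 = 0.92470
z = sin θ / κ = 0.60795/0.2228 = 2.72867
x = ρ cos φ = 0.92470 × cos(69.94°) = 0.31717
y = ρ sin φ = 0.92470 × sin(69.94°) = 0.86860

0.317 0.869 2.729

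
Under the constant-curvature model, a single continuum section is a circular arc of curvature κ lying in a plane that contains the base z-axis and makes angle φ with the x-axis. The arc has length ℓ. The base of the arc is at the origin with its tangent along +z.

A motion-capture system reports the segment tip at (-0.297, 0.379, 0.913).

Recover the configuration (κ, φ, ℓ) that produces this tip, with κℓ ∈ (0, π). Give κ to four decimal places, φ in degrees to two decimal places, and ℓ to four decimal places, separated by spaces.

0.9039 128.08 1.0739

ρ = √(x²+y²) = √(-0.297² + 0.379²) = 0.48151
φ = atan2(y, x) mod 360° = atan2(0.379, -0.297) = 128.0837°
|p|² = ρ² + z² = 0.48151² + 0.913² = 1.06542
κ = 2ρ / |p|² = 2×0.48151 / 1.06542 = 0.90388
θ = 2·atan2(ρ, z) = 2·atan2(0.48151, 0.913) = 0.97064 rad
ℓ = θ/κ = 0.97064/0.90388 = 1.07385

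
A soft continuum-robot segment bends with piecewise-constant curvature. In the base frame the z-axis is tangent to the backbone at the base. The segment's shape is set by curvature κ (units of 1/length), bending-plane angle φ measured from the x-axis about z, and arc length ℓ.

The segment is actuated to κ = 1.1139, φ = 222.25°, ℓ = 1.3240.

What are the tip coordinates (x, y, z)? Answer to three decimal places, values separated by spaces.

θ = κ·ℓ = 1.1139 × 1.3240 = 1.47480 rad
ρ = (1 − cos θ)/κ = (1 − 0.09585)/1.1139 = 0.81170
z = sin θ / κ = 0.99540/1.1139 = 0.89361
x = ρ cos φ = 0.81170 × cos(222.25°) = -0.60084
y = ρ sin φ = 0.81170 × sin(222.25°) = -0.54576

-0.601 -0.546 0.894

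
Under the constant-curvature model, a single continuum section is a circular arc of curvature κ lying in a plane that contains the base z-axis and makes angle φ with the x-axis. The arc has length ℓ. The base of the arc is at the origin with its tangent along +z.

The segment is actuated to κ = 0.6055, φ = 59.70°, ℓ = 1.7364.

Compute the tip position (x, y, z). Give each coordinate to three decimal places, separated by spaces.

0.420 0.718 1.434

θ = κ·ℓ = 0.6055 × 1.7364 = 1.05139 rad
ρ = (1 − cos θ)/κ = (1 − 0.49636)/0.6055 = 0.83177
z = sin θ / κ = 0.86811/0.6055 = 1.43371
x = ρ cos φ = 0.83177 × cos(59.70°) = 0.41965
y = ρ sin φ = 0.83177 × sin(59.70°) = 0.71814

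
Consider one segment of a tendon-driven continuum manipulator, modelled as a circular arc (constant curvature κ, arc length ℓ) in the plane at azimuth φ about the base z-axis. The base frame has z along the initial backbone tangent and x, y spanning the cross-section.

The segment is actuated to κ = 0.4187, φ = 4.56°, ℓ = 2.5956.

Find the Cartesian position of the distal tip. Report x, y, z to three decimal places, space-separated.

1.273 0.102 2.114

θ = κ·ℓ = 0.4187 × 2.5956 = 1.08678 rad
ρ = (1 − cos θ)/κ = (1 − 0.46534)/0.4187 = 1.27695
z = sin θ / κ = 0.88513/0.4187 = 2.11400
x = ρ cos φ = 1.27695 × cos(4.56°) = 1.27291
y = ρ sin φ = 1.27695 × sin(4.56°) = 0.10152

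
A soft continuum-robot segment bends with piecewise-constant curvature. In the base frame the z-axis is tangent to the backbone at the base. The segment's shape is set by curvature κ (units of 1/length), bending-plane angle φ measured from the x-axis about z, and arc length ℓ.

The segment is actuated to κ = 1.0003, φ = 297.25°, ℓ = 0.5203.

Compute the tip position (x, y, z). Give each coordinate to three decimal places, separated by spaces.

θ = κ·ℓ = 1.0003 × 0.5203 = 0.52046 rad
ρ = (1 − cos θ)/κ = (1 − 0.86759)/1.0003 = 0.13237
z = sin θ / κ = 0.49728/1.0003 = 0.49713
x = ρ cos φ = 0.13237 × cos(297.25°) = 0.06061
y = ρ sin φ = 0.13237 × sin(297.25°) = -0.11768

0.061 -0.118 0.497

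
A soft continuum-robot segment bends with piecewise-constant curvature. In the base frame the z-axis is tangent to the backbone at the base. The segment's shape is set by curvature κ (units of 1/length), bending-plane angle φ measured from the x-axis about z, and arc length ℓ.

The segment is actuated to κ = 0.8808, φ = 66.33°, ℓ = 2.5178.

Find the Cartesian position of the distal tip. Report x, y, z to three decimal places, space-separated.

0.731 1.667 0.906

θ = κ·ℓ = 0.8808 × 2.5178 = 2.21768 rad
ρ = (1 − cos θ)/κ = (1 − -0.60270)/0.8808 = 1.81960
z = sin θ / κ = 0.79797/0.8808 = 0.90596
x = ρ cos φ = 1.81960 × cos(66.33°) = 0.73051
y = ρ sin φ = 1.81960 × sin(66.33°) = 1.66652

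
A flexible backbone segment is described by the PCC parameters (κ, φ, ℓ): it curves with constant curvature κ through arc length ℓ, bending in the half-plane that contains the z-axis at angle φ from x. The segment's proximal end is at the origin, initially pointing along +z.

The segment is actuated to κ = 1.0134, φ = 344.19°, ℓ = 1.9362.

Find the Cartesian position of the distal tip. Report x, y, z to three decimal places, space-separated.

θ = κ·ℓ = 1.0134 × 1.9362 = 1.96215 rad
ρ = (1 − cos θ)/κ = (1 − -0.38144)/1.0134 = 1.36317
z = sin θ / κ = 0.92440/1.0134 = 0.91217
x = ρ cos φ = 1.36317 × cos(344.19°) = 1.31160
y = ρ sin φ = 1.36317 × sin(344.19°) = -0.37139

1.312 -0.371 0.912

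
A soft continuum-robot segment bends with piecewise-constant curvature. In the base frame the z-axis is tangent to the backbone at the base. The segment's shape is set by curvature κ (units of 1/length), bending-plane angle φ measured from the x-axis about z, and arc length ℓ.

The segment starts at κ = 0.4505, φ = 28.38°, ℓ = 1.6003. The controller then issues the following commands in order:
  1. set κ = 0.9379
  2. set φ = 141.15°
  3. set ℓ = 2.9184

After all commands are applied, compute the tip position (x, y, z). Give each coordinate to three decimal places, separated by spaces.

-1.594 1.284 0.420

initial: κ=0.4505, φ=28.38°, ℓ=1.6003
cmd 1: set κ=0.9379 → (κ,φ,ℓ)=(0.9379,28.38°,1.6003) → tip=(0.8726,0.4714,1.0636)
cmd 2: set φ=141.15° → (κ,φ,ℓ)=(0.9379,141.15°,1.6003) → tip=(-0.7724,0.6221,1.0636)
cmd 3: set ℓ=2.9184 → (κ,φ,ℓ)=(0.9379,141.15°,2.9184) → tip=(-1.5937,1.2837,0.4195)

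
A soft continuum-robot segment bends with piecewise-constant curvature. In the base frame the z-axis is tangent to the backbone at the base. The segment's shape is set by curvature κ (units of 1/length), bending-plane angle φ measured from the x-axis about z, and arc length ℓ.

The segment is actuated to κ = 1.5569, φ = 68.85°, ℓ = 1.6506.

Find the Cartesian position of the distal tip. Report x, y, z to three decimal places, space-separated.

θ = κ·ℓ = 1.5569 × 1.6506 = 2.56982 rad
ρ = (1 − cos θ)/κ = (1 − -0.84094)/1.5569 = 1.18244
z = sin θ / κ = 0.54112/1.5569 = 0.34757
x = ρ cos φ = 1.18244 × cos(68.85°) = 0.42664
y = ρ sin φ = 1.18244 × sin(68.85°) = 1.10279

0.427 1.103 0.348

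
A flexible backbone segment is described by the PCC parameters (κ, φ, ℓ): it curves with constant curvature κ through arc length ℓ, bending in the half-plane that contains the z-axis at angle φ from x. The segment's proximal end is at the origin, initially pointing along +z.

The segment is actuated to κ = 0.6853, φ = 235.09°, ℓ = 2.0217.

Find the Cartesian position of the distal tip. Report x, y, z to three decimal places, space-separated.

-0.681 -0.976 1.434

θ = κ·ℓ = 0.6853 × 2.0217 = 1.38547 rad
ρ = (1 − cos θ)/κ = (1 − 0.18427)/0.6853 = 1.19033
z = sin θ / κ = 0.98288/0.6853 = 1.43423
x = ρ cos φ = 1.19033 × cos(235.09°) = -0.68121
y = ρ sin φ = 1.19033 × sin(235.09°) = -0.97613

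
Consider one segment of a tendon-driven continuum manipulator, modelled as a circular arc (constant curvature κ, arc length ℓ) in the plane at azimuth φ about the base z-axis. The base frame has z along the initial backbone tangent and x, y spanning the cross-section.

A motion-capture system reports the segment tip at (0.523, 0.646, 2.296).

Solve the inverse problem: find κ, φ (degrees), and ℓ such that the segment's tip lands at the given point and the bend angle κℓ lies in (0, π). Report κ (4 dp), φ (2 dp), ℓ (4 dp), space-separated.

ρ = √(x²+y²) = √(0.523² + 0.646²) = 0.83117
φ = atan2(y, x) mod 360° = atan2(0.646, 0.523) = 51.0065°
|p|² = ρ² + z² = 0.83117² + 2.296² = 5.96246
κ = 2ρ / |p|² = 2×0.83117 / 5.96246 = 0.27880
θ = 2·atan2(ρ, z) = 2·atan2(0.83117, 2.296) = 0.69466 rad
ℓ = θ/κ = 0.69466/0.27880 = 2.49161

0.2788 51.01 2.4916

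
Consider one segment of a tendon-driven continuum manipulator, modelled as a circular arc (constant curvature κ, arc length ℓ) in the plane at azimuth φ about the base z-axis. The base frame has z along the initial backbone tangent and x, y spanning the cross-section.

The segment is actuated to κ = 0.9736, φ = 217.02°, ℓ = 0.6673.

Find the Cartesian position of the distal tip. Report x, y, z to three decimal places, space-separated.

θ = κ·ℓ = 0.9736 × 0.6673 = 0.64968 rad
ρ = (1 − cos θ)/κ = (1 − 0.79628)/0.9736 = 0.20925
z = sin θ / κ = 0.60493/0.9736 = 0.62134
x = ρ cos φ = 0.20925 × cos(217.02°) = -0.16707
y = ρ sin φ = 0.20925 × sin(217.02°) = -0.12599

-0.167 -0.126 0.621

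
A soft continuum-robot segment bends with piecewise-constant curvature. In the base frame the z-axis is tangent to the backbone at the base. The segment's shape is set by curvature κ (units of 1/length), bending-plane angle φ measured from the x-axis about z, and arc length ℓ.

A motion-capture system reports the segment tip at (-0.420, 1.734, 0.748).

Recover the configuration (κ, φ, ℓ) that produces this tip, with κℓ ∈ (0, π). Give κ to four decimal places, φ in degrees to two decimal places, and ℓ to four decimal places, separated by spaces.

0.9534 103.62 2.4623

ρ = √(x²+y²) = √(-0.420² + 1.734²) = 1.78414
φ = atan2(y, x) mod 360° = atan2(1.734, -0.420) = 103.6156°
|p|² = ρ² + z² = 1.78414² + 0.748² = 3.74266
κ = 2ρ / |p|² = 2×1.78414 / 3.74266 = 0.95341
θ = 2·atan2(ρ, z) = 2·atan2(1.78414, 0.748) = 2.34761 rad
ℓ = θ/κ = 2.34761/0.95341 = 2.46234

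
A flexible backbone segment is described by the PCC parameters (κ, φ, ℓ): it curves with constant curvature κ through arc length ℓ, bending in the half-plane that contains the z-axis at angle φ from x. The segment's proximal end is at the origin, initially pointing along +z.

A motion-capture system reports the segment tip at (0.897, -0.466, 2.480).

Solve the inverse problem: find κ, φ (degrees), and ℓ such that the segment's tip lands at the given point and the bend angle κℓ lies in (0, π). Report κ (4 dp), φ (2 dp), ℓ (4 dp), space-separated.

0.2819 332.55 2.7461

ρ = √(x²+y²) = √(0.897² + -0.466²) = 1.01082
φ = atan2(y, x) mod 360° = atan2(-0.466, 0.897) = 332.5477°
|p|² = ρ² + z² = 1.01082² + 2.480² = 7.17217
κ = 2ρ / |p|² = 2×1.01082 / 7.17217 = 0.28187
θ = 2·atan2(ρ, z) = 2·atan2(1.01082, 2.480) = 0.77407 rad
ℓ = θ/κ = 0.77407/0.28187 = 2.74614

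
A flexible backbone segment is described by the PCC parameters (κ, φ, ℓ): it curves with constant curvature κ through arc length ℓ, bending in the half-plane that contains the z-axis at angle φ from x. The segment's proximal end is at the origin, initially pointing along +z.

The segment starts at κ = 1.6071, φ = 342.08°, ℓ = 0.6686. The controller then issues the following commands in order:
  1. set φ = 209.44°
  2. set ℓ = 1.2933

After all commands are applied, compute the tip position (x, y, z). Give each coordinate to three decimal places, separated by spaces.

-0.805 -0.455 0.544

initial: κ=1.6071, φ=342.08°, ℓ=0.6686
cmd 1: set φ=209.44° → (κ,φ,ℓ)=(1.6071,209.44°,0.6686) → tip=(-0.2839,-0.1602,0.5472)
cmd 2: set ℓ=1.2933 → (κ,φ,ℓ)=(1.6071,209.44°,1.2933) → tip=(-0.8053,-0.4545,0.5438)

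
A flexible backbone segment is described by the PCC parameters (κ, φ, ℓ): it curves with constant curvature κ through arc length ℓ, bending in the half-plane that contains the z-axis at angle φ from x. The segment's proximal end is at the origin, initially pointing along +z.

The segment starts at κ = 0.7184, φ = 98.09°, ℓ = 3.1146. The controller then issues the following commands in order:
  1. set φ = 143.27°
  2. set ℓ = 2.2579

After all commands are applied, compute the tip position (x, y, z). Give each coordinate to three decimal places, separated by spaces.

initial: κ=0.7184, φ=98.09°, ℓ=3.1146
cmd 1: set φ=143.27° → (κ,φ,ℓ)=(0.7184,143.27°,3.1146) → tip=(-1.8055,1.3473,1.0939)
cmd 2: set ℓ=2.2579 → (κ,φ,ℓ)=(0.7184,143.27°,2.2579) → tip=(-1.1728,0.8751,1.3902)

-1.173 0.875 1.390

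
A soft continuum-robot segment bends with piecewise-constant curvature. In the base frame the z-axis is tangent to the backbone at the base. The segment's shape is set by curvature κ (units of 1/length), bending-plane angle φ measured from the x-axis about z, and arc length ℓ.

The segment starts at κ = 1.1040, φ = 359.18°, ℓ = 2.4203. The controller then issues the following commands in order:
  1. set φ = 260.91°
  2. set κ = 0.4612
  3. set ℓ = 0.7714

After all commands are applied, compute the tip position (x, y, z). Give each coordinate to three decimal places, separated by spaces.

-0.021 -0.134 0.755

initial: κ=1.1040, φ=359.18°, ℓ=2.4203
cmd 1: set φ=260.91° → (κ,φ,ℓ)=(1.1040,260.91°,2.4203) → tip=(-0.2707,-1.6920,0.4099)
cmd 2: set κ=0.4612 → (κ,φ,ℓ)=(0.4612,260.91°,2.4203) → tip=(-0.1922,-1.2010,1.9481)
cmd 3: set ℓ=0.7714 → (κ,φ,ℓ)=(0.4612,260.91°,0.7714) → tip=(-0.0215,-0.1341,0.7552)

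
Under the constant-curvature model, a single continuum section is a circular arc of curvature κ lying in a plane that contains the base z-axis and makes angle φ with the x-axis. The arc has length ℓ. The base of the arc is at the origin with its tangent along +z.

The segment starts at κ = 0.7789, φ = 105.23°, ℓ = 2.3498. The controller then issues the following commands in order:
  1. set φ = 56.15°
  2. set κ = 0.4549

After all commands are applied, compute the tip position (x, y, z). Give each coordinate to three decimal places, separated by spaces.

0.635 0.947 1.927

initial: κ=0.7789, φ=105.23°, ℓ=2.3498
cmd 1: set φ=56.15° → (κ,φ,ℓ)=(0.7789,56.15°,2.3498) → tip=(0.8986,1.3398,1.2409)
cmd 2: set κ=0.4549 → (κ,φ,ℓ)=(0.4549,56.15°,2.3498) → tip=(0.6354,0.9474,1.9272)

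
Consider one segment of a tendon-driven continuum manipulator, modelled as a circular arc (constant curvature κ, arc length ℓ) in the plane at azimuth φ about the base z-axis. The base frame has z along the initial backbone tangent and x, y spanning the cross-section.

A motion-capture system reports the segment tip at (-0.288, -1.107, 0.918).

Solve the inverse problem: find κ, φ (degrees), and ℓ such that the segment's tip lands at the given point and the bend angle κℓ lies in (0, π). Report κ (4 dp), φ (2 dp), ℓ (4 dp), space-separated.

1.0635 255.42 1.6822

ρ = √(x²+y²) = √(-0.288² + -1.107²) = 1.14385
φ = atan2(y, x) mod 360° = atan2(-1.107, -0.288) = 255.4171°
|p|² = ρ² + z² = 1.14385² + 0.918² = 2.15112
κ = 2ρ / |p|² = 2×1.14385 / 2.15112 = 1.06349
θ = 2·atan2(ρ, z) = 2·atan2(1.14385, 0.918) = 1.78900 rad
ℓ = θ/κ = 1.78900/1.06349 = 1.68219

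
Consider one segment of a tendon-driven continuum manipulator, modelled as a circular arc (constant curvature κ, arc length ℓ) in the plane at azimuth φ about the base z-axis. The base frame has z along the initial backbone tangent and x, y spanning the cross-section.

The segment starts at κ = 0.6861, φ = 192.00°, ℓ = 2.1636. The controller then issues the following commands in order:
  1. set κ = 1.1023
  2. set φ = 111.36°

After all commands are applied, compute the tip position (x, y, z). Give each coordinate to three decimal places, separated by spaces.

initial: κ=0.6861, φ=192.00°, ℓ=2.1636
cmd 1: set κ=1.1023 → (κ,φ,ℓ)=(1.1023,192.00°,2.1636) → tip=(-1.5326,-0.3258,0.6228)
cmd 2: set φ=111.36° → (κ,φ,ℓ)=(1.1023,111.36°,2.1636) → tip=(-0.5707,1.4592,0.6228)

-0.571 1.459 0.623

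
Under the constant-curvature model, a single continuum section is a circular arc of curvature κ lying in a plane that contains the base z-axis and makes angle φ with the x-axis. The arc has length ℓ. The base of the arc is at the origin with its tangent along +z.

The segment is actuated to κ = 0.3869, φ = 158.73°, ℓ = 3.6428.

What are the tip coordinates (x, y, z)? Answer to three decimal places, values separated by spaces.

-2.022 0.787 2.551

θ = κ·ℓ = 0.3869 × 3.6428 = 1.40940 rad
ρ = (1 − cos θ)/κ = (1 − 0.16070)/0.3869 = 2.16930
z = sin θ / κ = 0.98700/0.3869 = 2.55106
x = ρ cos φ = 2.16930 × cos(158.73°) = -2.02153
y = ρ sin φ = 2.16930 × sin(158.73°) = 0.78694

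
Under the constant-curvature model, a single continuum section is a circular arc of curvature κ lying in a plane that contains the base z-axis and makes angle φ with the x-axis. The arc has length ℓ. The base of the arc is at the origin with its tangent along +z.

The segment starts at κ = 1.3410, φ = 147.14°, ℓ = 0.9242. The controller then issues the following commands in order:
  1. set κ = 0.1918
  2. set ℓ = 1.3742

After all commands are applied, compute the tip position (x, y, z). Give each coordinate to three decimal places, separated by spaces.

-0.151 0.098 1.358

initial: κ=1.3410, φ=147.14°, ℓ=0.9242
cmd 1: set κ=0.1918 → (κ,φ,ℓ)=(0.1918,147.14°,0.9242) → tip=(-0.0686,0.0443,0.9194)
cmd 2: set ℓ=1.3742 → (κ,φ,ℓ)=(0.1918,147.14°,1.3742) → tip=(-0.1512,0.0977,1.3583)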